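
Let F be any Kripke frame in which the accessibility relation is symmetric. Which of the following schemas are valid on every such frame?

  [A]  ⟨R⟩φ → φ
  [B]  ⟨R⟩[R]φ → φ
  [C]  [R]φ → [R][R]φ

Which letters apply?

B

(A) ⟨R⟩φ → φ is valid only on frames where every R-edge is a self-loop. Such an R need not be a subset of the identity — not valid.
(B) ⟨R⟩[R]φ → φ (the dual of axiom B) characterises the symmetric frames. Every such R is symmetric — valid.
(C) [R]φ → [R][R]φ (axiom 4) characterises the transitive frames. Such an R need not be transitive — not valid.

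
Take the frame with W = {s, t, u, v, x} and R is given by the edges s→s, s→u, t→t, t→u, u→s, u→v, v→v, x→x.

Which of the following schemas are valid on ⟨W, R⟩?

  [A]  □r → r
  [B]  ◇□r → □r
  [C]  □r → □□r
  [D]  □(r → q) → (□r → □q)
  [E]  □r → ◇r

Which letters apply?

D, E

R is not reflexive: not u R u.
R is not transitive: s R u and u R v but not s R v.
R is not euclidean: t R u and t R t but not u R t.
R is serial: every world has an R-successor.
(A) axiom T: valid iff R is reflexive. R is not reflexive — not valid.
(B) ◇□r → □r is the dual of axiom 5; it is valid on a frame exactly when R is euclidean. R is not euclidean, so not valid.
(C) axiom 4: valid iff R is transitive. R is not transitive — not valid.
(D) this is just K, valid on every normal frame.
(E) □r → ◇r is axiom D; it is valid on a frame exactly when R is serial. R is serial, so valid.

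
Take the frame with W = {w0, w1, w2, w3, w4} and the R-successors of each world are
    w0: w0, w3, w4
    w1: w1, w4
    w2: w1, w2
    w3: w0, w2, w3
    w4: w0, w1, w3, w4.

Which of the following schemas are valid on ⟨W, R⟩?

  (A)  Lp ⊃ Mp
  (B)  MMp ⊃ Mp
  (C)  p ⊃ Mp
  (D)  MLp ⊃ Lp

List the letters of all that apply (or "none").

A, C

R is reflexive: each world relates to itself.
R is not transitive: w0 R w3 and w3 R w2 but not w0 R w2.
R is not euclidean: w0 R w3 and w0 R w4 but not w3 R w4.
R is serial: every world has an R-successor.
(A) axiom D: valid iff R is serial. R is serial — valid.
(B) MMp ⊃ Mp is the dual of axiom 4, which corresponds to transitivity. R is not transitive — not valid.
(C) p ⊃ Mp is the dual of axiom T; it is valid on a frame exactly when R is reflexive. R is reflexive, so valid.
(D) the dual of axiom 5: valid iff R is euclidean. R is not euclidean — not valid.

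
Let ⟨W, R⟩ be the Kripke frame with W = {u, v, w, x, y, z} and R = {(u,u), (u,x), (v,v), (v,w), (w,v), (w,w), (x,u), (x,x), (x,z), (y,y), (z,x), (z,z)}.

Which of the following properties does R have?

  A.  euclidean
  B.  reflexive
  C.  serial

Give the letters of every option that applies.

(A) not euclidean: x R u and x R z but not u R z.
(B) reflexive: each world relates to itself.
(C) serial: every world has an R-successor.

B, C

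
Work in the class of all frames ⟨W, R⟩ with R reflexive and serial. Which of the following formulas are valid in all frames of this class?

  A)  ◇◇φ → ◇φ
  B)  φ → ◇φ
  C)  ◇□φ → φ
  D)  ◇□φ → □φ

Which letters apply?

(A) the dual of axiom 4: valid iff R is transitive. Such an R need not be transitive — not valid.
(B) φ → ◇φ is the dual of axiom T, which corresponds to reflexivity. Every such R is reflexive — valid.
(C) ◇□φ → φ is the dual of axiom B; it is valid on a frame exactly when R is symmetric. Such an R need not be symmetric, so not valid.
(D) ◇□φ → □φ (the dual of axiom 5) characterises the euclidean frames. Such an R need not be euclidean — not valid.

B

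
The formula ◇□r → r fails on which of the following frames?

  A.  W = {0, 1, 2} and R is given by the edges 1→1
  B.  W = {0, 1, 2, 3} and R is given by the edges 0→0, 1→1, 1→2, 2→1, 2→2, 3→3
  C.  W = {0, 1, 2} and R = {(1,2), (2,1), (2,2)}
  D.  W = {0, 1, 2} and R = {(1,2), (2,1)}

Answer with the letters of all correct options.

The schema ◇□r → r is the dual of axiom B; it is valid on a frame iff R is symmetric.
(A) R is symmetric (every R-edge is matched by its reverse), so the schema is valid here.
(B) R is symmetric (every R-edge is matched by its reverse), so the schema is valid here.
(C) R is symmetric (every R-edge is matched by its reverse), so the schema is valid here.
(D) R is symmetric (every R-edge is matched by its reverse), so the schema is valid here.

none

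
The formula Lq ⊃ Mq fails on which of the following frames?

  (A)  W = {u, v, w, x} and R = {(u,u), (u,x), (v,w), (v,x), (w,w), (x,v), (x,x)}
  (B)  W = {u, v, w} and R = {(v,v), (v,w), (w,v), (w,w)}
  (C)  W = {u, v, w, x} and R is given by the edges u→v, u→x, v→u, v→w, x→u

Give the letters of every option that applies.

B, C

The schema Lq ⊃ Mq is axiom D; it is valid on a frame iff R is serial.
(A) R is serial (every world has an R-successor), so the schema is valid here.
(B) R is not serial (u has no R-successor), so the schema fails here.
(C) R is not serial (w has no R-successor), so the schema fails here.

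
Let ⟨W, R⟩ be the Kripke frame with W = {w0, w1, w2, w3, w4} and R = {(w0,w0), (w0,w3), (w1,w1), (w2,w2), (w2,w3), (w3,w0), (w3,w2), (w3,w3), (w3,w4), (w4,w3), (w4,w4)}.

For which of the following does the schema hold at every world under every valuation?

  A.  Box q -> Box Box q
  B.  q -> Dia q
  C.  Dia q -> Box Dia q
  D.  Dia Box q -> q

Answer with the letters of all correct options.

R is reflexive: each world relates to itself.
R is symmetric: every R-edge is matched by its reverse.
R is not transitive: w0 R w3 and w3 R w2 but not w0 R w2.
R is not euclidean: w3 R w0 and w3 R w2 but not w0 R w2.
(A) axiom 4: valid iff R is transitive. R is not transitive — not valid.
(B) q -> Dia q (the dual of axiom T) characterises the reflexive frames. R is reflexive — valid.
(C) axiom 5: valid iff R is euclidean. R is not euclidean — not valid.
(D) the dual of axiom B: valid iff R is symmetric. R is symmetric — valid.

B, D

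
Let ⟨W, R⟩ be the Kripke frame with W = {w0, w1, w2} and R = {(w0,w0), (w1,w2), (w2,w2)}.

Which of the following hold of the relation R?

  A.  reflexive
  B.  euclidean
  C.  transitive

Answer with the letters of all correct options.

B, C

(A) not reflexive: not w1 R w1.
(B) euclidean: any two R-successors of the same world are R-related.
(C) transitive: R is closed under composition.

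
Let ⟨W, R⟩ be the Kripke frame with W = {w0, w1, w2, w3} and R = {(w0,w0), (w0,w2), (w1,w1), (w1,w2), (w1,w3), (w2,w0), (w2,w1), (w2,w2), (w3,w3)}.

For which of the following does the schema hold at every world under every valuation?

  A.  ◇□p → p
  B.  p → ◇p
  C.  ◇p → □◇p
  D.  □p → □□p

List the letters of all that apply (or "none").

R is reflexive: each world relates to itself.
R is not symmetric: w1 R w3 but not w3 R w1.
R is not transitive: w0 R w2 and w2 R w1 but not w0 R w1.
R is not euclidean: w1 R w2 and w1 R w3 but not w2 R w3.
(A) ◇□p → p (the dual of axiom B) characterises the symmetric frames. R is not symmetric — not valid.
(B) p → ◇p is the dual of axiom T; it is valid on a frame exactly when R is reflexive. R is reflexive, so valid.
(C) axiom 5: valid iff R is euclidean. R is not euclidean — not valid.
(D) □p → □□p (axiom 4) characterises the transitive frames. R is not transitive — not valid.

B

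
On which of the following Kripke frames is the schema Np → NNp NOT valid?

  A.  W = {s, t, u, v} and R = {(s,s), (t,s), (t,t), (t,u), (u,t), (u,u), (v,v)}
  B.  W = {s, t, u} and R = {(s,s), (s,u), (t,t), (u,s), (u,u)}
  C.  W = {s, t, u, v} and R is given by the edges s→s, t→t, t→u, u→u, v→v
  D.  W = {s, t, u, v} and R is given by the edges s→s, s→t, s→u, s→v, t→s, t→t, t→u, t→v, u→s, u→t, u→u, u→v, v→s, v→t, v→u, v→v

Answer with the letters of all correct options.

A

The schema Np → NNp is axiom 4; it is valid on a frame iff R is transitive.
(A) R is not transitive (u R t and t R s but not u R s), so the schema fails here.
(B) R is transitive (R is closed under composition), so the schema is valid here.
(C) R is transitive (R is closed under composition), so the schema is valid here.
(D) R is transitive (R is closed under composition), so the schema is valid here.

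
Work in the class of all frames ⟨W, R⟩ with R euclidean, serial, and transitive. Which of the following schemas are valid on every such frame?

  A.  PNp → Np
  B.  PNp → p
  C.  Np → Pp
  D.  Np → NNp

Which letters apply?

(A) PNp → Np is the dual of axiom 5, which corresponds to the euclidean property. Every such R is euclidean — valid.
(B) PNp → p is the dual of axiom B, which corresponds to symmetry. Such an R need not be symmetric — not valid.
(C) Np → Pp (axiom D) characterises the serial frames. Every such R is serial — valid.
(D) Np → NNp (axiom 4) characterises the transitive frames. Every such R is transitive — valid.

A, C, D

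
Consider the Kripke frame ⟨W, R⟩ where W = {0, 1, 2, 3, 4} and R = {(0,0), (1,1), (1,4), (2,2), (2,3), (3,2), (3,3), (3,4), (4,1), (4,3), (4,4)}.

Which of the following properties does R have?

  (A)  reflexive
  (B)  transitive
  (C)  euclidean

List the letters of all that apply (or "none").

A

(A) reflexive: each world relates to itself.
(B) not transitive: 1 R 4 and 4 R 3 but not 1 R 3.
(C) not euclidean: 3 R 2 and 3 R 4 but not 2 R 4.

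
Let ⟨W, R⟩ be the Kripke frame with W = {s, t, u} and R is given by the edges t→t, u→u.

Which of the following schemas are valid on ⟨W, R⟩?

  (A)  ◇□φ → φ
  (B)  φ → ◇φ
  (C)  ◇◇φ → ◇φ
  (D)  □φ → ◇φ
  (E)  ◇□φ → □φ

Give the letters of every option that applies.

R is not reflexive: not s R s.
R is symmetric: every R-edge is matched by its reverse.
R is transitive: R is closed under composition.
R is euclidean: any two R-successors of the same world are R-related.
R is not serial: s has no R-successor.
(A) the dual of axiom B: valid iff R is symmetric. R is symmetric — valid.
(B) φ → ◇φ is the dual of axiom T, which corresponds to reflexivity. R is not reflexive — not valid.
(C) ◇◇φ → ◇φ (the dual of axiom 4) characterises the transitive frames. R is transitive — valid.
(D) □φ → ◇φ is axiom D, which corresponds to seriality. R is not serial — not valid.
(E) ◇□φ → □φ is the dual of axiom 5; it is valid on a frame exactly when R is euclidean. R is euclidean, so valid.

A, C, E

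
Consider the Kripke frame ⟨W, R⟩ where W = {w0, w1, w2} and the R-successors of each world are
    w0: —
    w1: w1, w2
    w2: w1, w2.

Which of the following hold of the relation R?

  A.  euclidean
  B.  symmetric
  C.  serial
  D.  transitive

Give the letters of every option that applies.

(A) euclidean: any two R-successors of the same world are R-related.
(B) symmetric: every R-edge is matched by its reverse.
(C) not serial: w0 has no R-successor.
(D) transitive: R is closed under composition.

A, B, D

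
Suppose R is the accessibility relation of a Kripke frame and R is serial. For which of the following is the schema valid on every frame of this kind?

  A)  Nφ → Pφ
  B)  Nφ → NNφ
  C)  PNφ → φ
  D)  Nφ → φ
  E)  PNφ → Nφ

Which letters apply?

A

(A) Nφ → Pφ is axiom D; it is valid on a frame exactly when R is serial. Every such R is serial, so valid.
(B) Nφ → NNφ is axiom 4, which corresponds to transitivity. Such an R need not be transitive — not valid.
(C) the dual of axiom B: valid iff R is symmetric. Such an R need not be symmetric — not valid.
(D) axiom T: valid iff R is reflexive. Such an R need not be reflexive — not valid.
(E) PNφ → Nφ is the dual of axiom 5; it is valid on a frame exactly when R is euclidean. Such an R need not be euclidean, so not valid.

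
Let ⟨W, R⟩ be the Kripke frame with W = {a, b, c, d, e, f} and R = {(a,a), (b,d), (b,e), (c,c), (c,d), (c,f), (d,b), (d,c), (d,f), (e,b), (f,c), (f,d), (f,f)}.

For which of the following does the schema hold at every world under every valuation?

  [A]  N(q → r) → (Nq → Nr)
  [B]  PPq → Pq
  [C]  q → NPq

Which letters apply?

A, C

R is symmetric: every R-edge is matched by its reverse.
R is not transitive: b R d and d R b but not b R b.
(A) this is just K, valid on every normal frame.
(B) PPq → Pq (the dual of axiom 4) characterises the transitive frames. R is not transitive — not valid.
(C) q → NPq (axiom B) characterises the symmetric frames. R is symmetric — valid.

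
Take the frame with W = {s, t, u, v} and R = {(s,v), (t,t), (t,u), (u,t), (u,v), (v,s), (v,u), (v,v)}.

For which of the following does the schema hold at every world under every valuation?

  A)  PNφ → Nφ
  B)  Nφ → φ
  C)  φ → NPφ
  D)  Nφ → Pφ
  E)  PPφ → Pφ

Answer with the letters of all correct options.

R is not reflexive: not s R s.
R is symmetric: every R-edge is matched by its reverse.
R is not transitive: s R v and v R s but not s R s.
R is not euclidean: u R t and u R v but not t R v.
R is serial: every world has an R-successor.
(A) PNφ → Nφ is the dual of axiom 5, which corresponds to the euclidean property. R is not euclidean — not valid.
(B) Nφ → φ (axiom T) characterises the reflexive frames. R is not reflexive — not valid.
(C) φ → NPφ is axiom B; it is valid on a frame exactly when R is symmetric. R is symmetric, so valid.
(D) Nφ → Pφ is axiom D, which corresponds to seriality. R is serial — valid.
(E) PPφ → Pφ is the dual of axiom 4; it is valid on a frame exactly when R is transitive. R is not transitive, so not valid.

C, D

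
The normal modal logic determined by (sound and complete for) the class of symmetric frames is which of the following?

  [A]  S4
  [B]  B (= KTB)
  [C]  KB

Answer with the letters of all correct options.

C

(A) S4 is determined by the class of reflexive and transitive frames.
(B) B (= KTB) is determined by the class of reflexive and symmetric frames.
(C) KB is determined by exactly this class.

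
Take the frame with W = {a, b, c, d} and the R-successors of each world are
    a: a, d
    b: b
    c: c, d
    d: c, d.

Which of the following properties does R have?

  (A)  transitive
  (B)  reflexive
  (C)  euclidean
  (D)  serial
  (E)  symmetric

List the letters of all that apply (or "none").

B, D

(A) not transitive: a R d and d R c but not a R c.
(B) reflexive: each world relates to itself.
(C) not euclidean: a R d and a R a but not d R a.
(D) serial: every world has an R-successor.
(E) not symmetric: a R d but not d R a.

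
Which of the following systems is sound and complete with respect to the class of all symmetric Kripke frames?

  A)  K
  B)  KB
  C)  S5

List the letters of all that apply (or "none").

(A) K is determined by the class of arbitrary frames.
(B) KB is determined by exactly this class.
(C) S5 is determined by the class of reflexive, symmetric, and transitive frames.

B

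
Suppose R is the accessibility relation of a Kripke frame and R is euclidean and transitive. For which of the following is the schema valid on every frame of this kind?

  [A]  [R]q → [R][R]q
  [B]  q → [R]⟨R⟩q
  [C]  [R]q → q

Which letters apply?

(A) [R]q → [R][R]q is axiom 4; it is valid on a frame exactly when R is transitive. Every such R is transitive, so valid.
(B) q → [R]⟨R⟩q is axiom B; it is valid on a frame exactly when R is symmetric. Such an R need not be symmetric, so not valid.
(C) [R]q → q (axiom T) characterises the reflexive frames. Such an R need not be reflexive — not valid.

A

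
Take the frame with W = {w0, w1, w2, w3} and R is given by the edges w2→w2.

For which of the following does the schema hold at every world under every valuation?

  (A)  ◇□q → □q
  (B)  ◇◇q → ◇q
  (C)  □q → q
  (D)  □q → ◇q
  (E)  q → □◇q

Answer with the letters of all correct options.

R is not reflexive: not w0 R w0.
R is symmetric: every R-edge is matched by its reverse.
R is transitive: R is closed under composition.
R is euclidean: any two R-successors of the same world are R-related.
R is not serial: w0 has no R-successor.
(A) ◇□q → □q is the dual of axiom 5, which corresponds to the euclidean property. R is euclidean — valid.
(B) ◇◇q → ◇q is the dual of axiom 4, which corresponds to transitivity. R is transitive — valid.
(C) □q → q is axiom T; it is valid on a frame exactly when R is reflexive. R is not reflexive, so not valid.
(D) □q → ◇q is axiom D, which corresponds to seriality. R is not serial — not valid.
(E) axiom B: valid iff R is symmetric. R is symmetric — valid.

A, B, E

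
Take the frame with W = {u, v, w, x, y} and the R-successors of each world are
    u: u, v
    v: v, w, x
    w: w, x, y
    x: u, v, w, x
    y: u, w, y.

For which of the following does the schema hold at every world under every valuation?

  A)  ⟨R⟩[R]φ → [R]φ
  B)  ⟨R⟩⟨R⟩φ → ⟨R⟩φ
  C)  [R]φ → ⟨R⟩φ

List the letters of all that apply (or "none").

R is not transitive: u R v and v R w but not u R w.
R is not euclidean: u R v and u R u but not v R u.
R is serial: every world has an R-successor.
(A) ⟨R⟩[R]φ → [R]φ is the dual of axiom 5; it is valid on a frame exactly when R is euclidean. R is not euclidean, so not valid.
(B) ⟨R⟩⟨R⟩φ → ⟨R⟩φ (the dual of axiom 4) characterises the transitive frames. R is not transitive — not valid.
(C) axiom D: valid iff R is serial. R is serial — valid.

C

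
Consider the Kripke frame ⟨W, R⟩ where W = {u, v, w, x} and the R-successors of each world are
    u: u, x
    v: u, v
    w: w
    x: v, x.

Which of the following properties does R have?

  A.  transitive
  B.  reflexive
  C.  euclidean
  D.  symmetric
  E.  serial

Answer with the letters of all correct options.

(A) not transitive: u R x and x R v but not u R v.
(B) reflexive: each world relates to itself.
(C) not euclidean: u R x and u R u but not x R u.
(D) not symmetric: u R x but not x R u.
(E) serial: every world has an R-successor.

B, E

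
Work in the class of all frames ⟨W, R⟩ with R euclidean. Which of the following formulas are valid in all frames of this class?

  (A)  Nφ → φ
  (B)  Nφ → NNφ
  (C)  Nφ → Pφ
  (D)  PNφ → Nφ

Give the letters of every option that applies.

(A) axiom T: valid iff R is reflexive. Such an R need not be reflexive — not valid.
(B) Nφ → NNφ is axiom 4; it is valid on a frame exactly when R is transitive. Such an R need not be transitive, so not valid.
(C) Nφ → Pφ is axiom D, which corresponds to seriality. Such an R need not be serial — not valid.
(D) PNφ → Nφ (the dual of axiom 5) characterises the euclidean frames. Every such R is euclidean — valid.

D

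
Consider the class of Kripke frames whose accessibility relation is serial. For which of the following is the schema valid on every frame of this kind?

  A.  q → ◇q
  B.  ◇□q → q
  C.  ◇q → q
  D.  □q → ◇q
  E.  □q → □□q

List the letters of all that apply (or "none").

D

(A) q → ◇q (the dual of axiom T) characterises the reflexive frames. Such an R need not be reflexive — not valid.
(B) the dual of axiom B: valid iff R is symmetric. Such an R need not be symmetric — not valid.
(C) ◇q → q (the converse of T) corresponds to R being a subset of the identity. Such an R need not be a subset of the identity, so not valid.
(D) □q → ◇q is axiom D, which corresponds to seriality. Every such R is serial — valid.
(E) □q → □□q (axiom 4) characterises the transitive frames. Such an R need not be transitive — not valid.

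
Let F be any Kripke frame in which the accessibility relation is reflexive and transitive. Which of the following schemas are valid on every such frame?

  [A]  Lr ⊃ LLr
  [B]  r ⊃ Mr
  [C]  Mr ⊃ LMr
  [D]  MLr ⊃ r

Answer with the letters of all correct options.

Reflexive relations are serial.
(A) Lr ⊃ LLr (axiom 4) characterises the transitive frames. Every such R is transitive — valid.
(B) r ⊃ Mr (the dual of axiom T) characterises the reflexive frames. Every such R is reflexive — valid.
(C) Mr ⊃ LMr (axiom 5) characterises the euclidean frames. Such an R need not be euclidean — not valid.
(D) MLr ⊃ r (the dual of axiom B) characterises the symmetric frames. Such an R need not be symmetric — not valid.

A, B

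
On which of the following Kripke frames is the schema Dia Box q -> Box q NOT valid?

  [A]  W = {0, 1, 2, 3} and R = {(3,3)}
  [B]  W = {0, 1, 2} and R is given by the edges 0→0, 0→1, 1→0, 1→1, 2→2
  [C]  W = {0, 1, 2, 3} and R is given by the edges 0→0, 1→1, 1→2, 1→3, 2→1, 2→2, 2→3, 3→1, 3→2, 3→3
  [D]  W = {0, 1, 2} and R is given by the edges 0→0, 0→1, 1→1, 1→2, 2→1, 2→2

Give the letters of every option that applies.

The schema Dia Box q -> Box q is the dual of axiom 5; it is valid on a frame iff R is euclidean.
(A) R is euclidean (any two R-successors of the same world are R-related), so the schema is valid here.
(B) R is euclidean (any two R-successors of the same world are R-related), so the schema is valid here.
(C) R is euclidean (any two R-successors of the same world are R-related), so the schema is valid here.
(D) R is not euclidean (0 R 1 and 0 R 0 but not 1 R 0), so the schema fails here.

D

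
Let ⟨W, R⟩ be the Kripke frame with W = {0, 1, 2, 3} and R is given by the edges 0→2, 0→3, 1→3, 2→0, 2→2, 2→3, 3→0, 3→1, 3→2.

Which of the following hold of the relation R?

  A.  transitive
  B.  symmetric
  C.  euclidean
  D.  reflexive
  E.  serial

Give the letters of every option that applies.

(A) not transitive: 0 R 2 and 2 R 0 but not 0 R 0.
(B) symmetric: every R-edge is matched by its reverse.
(C) not euclidean: 3 R 0 and 3 R 1 but not 0 R 1.
(D) not reflexive: not 0 R 0.
(E) serial: every world has an R-successor.

B, E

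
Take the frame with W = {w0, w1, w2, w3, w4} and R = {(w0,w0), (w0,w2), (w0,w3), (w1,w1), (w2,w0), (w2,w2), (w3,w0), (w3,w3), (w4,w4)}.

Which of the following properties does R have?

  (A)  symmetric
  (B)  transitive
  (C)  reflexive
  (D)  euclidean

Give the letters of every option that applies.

A, C

(A) symmetric: every R-edge is matched by its reverse.
(B) not transitive: w2 R w0 and w0 R w3 but not w2 R w3.
(C) reflexive: each world relates to itself.
(D) not euclidean: w0 R w2 and w0 R w3 but not w2 R w3.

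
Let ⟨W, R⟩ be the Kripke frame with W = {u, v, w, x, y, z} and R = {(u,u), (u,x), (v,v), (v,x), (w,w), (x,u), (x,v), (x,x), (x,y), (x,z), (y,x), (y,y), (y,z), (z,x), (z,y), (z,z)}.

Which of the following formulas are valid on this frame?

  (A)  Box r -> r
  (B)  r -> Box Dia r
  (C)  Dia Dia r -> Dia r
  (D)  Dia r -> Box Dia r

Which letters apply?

R is reflexive: each world relates to itself.
R is symmetric: every R-edge is matched by its reverse.
R is not transitive: u R x and x R v but not u R v.
R is not euclidean: x R u and x R v but not u R v.
(A) Box r -> r (axiom T) characterises the reflexive frames. R is reflexive — valid.
(B) r -> Box Dia r is axiom B; it is valid on a frame exactly when R is symmetric. R is symmetric, so valid.
(C) Dia Dia r -> Dia r is the dual of axiom 4; it is valid on a frame exactly when R is transitive. R is not transitive, so not valid.
(D) Dia r -> Box Dia r is axiom 5, which corresponds to the euclidean property. R is not euclidean — not valid.

A, B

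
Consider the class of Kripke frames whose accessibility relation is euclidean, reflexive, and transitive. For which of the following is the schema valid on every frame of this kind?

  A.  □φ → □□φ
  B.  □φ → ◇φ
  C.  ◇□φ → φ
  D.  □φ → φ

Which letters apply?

A, B, C, D

A relation that is euclidean, reflexive, and transitive is also serial and symmetric.
(A) □φ → □□φ is axiom 4; it is valid on a frame exactly when R is transitive. Every such R is transitive, so valid.
(B) axiom D: valid iff R is serial. Every such R is serial — valid.
(C) the dual of axiom B: valid iff R is symmetric. Every such R is symmetric — valid.
(D) □φ → φ is axiom T, which corresponds to reflexivity. Every such R is reflexive — valid.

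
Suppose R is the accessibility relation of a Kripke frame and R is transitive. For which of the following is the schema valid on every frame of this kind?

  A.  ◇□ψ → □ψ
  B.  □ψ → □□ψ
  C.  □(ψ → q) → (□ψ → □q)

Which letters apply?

(A) the dual of axiom 5: valid iff R is euclidean. Such an R need not be euclidean — not valid.
(B) □ψ → □□ψ (axiom 4) characterises the transitive frames. Every such R is transitive — valid.
(C) □(ψ → q) → (□ψ → □q) is the K axiom; it holds on all frames — valid.

B, C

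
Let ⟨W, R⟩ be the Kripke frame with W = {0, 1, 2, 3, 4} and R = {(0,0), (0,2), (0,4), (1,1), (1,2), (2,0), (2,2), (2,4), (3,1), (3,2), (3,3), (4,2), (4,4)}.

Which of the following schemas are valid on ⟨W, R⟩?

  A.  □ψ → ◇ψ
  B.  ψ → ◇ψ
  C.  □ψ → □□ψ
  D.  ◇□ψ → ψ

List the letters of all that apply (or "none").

R is reflexive: each world relates to itself.
R is not symmetric: 0 R 4 but not 4 R 0.
R is not transitive: 1 R 2 and 2 R 0 but not 1 R 0.
R is serial: every world has an R-successor.
(A) □ψ → ◇ψ is axiom D, which corresponds to seriality. R is serial — valid.
(B) ψ → ◇ψ is the dual of axiom T; it is valid on a frame exactly when R is reflexive. R is reflexive, so valid.
(C) □ψ → □□ψ (axiom 4) characterises the transitive frames. R is not transitive — not valid.
(D) ◇□ψ → ψ is the dual of axiom B; it is valid on a frame exactly when R is symmetric. R is not symmetric, so not valid.

A, B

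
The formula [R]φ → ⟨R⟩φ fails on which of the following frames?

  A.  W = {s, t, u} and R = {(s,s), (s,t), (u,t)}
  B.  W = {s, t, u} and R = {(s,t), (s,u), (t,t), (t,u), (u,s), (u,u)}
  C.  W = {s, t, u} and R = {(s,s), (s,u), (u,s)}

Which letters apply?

The schema [R]φ → ⟨R⟩φ is axiom D; it is valid on a frame iff R is serial.
(A) R is not serial (t has no R-successor), so the schema fails here.
(B) R is serial (every world has an R-successor), so the schema is valid here.
(C) R is not serial (t has no R-successor), so the schema fails here.

A, C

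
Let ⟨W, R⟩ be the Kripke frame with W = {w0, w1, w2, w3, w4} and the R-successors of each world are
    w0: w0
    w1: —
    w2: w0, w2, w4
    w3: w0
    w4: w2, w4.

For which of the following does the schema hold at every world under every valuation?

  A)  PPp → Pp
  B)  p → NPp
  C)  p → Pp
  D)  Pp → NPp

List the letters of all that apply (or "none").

R is not reflexive: not w1 R w1.
R is not symmetric: w2 R w0 but not w0 R w2.
R is not transitive: w4 R w2 and w2 R w0 but not w4 R w0.
R is not euclidean: w2 R w0 and w2 R w2 but not w0 R w2.
(A) PPp → Pp (the dual of axiom 4) characterises the transitive frames. R is not transitive — not valid.
(B) axiom B: valid iff R is symmetric. R is not symmetric — not valid.
(C) p → Pp (the dual of axiom T) characterises the reflexive frames. R is not reflexive — not valid.
(D) Pp → NPp is axiom 5, which corresponds to the euclidean property. R is not euclidean — not valid.

none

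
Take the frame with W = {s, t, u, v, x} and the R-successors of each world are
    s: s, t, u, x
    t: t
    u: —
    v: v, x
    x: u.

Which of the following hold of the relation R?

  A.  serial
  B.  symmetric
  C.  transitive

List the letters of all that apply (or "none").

(A) not serial: u has no R-successor.
(B) not symmetric: s R t but not t R s.
(C) not transitive: v R x and x R u but not v R u.

none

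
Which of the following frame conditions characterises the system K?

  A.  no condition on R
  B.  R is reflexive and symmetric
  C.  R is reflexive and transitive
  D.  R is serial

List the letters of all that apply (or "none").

A

(A) K is sound and complete for exactly this class.
(B) this class determines B (= KTB), not K.
(C) this class determines S4, not K.
(D) this class determines D, not K.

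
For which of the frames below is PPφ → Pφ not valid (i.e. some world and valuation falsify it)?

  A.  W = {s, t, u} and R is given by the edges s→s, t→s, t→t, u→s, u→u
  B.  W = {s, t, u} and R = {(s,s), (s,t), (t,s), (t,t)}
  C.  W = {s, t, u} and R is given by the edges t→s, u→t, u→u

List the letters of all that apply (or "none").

The schema PPφ → Pφ is the dual of axiom 4; it is valid on a frame iff R is transitive.
(A) R is transitive (R is closed under composition), so the schema is valid here.
(B) R is transitive (R is closed under composition), so the schema is valid here.
(C) R is not transitive (u R t and t R s but not u R s), so the schema fails here.

C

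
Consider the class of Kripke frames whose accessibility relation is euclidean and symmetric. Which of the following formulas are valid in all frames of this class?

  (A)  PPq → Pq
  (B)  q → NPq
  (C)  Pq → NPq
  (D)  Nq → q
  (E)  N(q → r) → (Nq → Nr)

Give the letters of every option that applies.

A symmetric euclidean relation is transitive (uRv and vRw give vRu by symmetry, then uRw by the euclidean condition, applied at v).
(A) PPq → Pq (the dual of axiom 4) characterises the transitive frames. Every such R is transitive — valid.
(B) q → NPq is axiom B, which corresponds to symmetry. Every such R is symmetric — valid.
(C) Pq → NPq is axiom 5; it is valid on a frame exactly when R is euclidean. Every such R is euclidean, so valid.
(D) Nq → q (axiom T) characterises the reflexive frames. Such an R need not be reflexive — not valid.
(E) N(q → r) → (Nq → Nr) is the K axiom; it holds on all frames — valid.

A, B, C, E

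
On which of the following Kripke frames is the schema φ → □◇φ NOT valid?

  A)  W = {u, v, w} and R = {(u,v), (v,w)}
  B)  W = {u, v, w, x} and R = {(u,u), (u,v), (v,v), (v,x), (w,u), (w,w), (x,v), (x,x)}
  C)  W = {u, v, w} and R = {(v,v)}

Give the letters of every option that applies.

A, B

The schema φ → □◇φ is axiom B; it is valid on a frame iff R is symmetric.
(A) R is not symmetric (u R v but not v R u), so the schema fails here.
(B) R is not symmetric (u R v but not v R u), so the schema fails here.
(C) R is symmetric (every R-edge is matched by its reverse), so the schema is valid here.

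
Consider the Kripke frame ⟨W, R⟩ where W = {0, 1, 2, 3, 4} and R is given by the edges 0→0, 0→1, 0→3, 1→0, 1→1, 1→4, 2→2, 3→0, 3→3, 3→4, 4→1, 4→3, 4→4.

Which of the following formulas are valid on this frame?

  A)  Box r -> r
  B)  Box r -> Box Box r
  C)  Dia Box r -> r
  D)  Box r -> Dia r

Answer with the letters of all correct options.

R is reflexive: each world relates to itself.
R is symmetric: every R-edge is matched by its reverse.
R is not transitive: 0 R 1 and 1 R 4 but not 0 R 4.
R is serial: every world has an R-successor.
(A) Box r -> r is axiom T, which corresponds to reflexivity. R is reflexive — valid.
(B) Box r -> Box Box r is axiom 4; it is valid on a frame exactly when R is transitive. R is not transitive, so not valid.
(C) Dia Box r -> r is the dual of axiom B, which corresponds to symmetry. R is symmetric — valid.
(D) Box r -> Dia r is axiom D; it is valid on a frame exactly when R is serial. R is serial, so valid.

A, C, D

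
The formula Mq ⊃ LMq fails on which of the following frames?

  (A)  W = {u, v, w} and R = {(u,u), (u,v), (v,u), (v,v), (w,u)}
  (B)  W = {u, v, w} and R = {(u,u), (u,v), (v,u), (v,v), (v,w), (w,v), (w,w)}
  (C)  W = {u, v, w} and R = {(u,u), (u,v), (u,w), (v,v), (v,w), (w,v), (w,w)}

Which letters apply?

The schema Mq ⊃ LMq is axiom 5; it is valid on a frame iff R is euclidean.
(A) R is euclidean (any two R-successors of the same world are R-related), so the schema is valid here.
(B) R is not euclidean (v R u and v R w but not u R w), so the schema fails here.
(C) R is not euclidean (u R v and u R u but not v R u), so the schema fails here.

B, C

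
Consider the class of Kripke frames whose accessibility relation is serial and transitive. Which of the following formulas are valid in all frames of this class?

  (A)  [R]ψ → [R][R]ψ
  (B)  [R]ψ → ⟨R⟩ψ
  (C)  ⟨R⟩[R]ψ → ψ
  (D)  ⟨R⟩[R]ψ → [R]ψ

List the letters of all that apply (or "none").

(A) [R]ψ → [R][R]ψ is axiom 4, which corresponds to transitivity. Every such R is transitive — valid.
(B) [R]ψ → ⟨R⟩ψ (axiom D) characterises the serial frames. Every such R is serial — valid.
(C) ⟨R⟩[R]ψ → ψ (the dual of axiom B) characterises the symmetric frames. Such an R need not be symmetric — not valid.
(D) ⟨R⟩[R]ψ → [R]ψ is the dual of axiom 5, which corresponds to the euclidean property. Such an R need not be euclidean — not valid.

A, B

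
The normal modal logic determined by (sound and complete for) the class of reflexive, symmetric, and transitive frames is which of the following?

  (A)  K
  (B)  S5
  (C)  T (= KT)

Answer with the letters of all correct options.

(A) K is determined by the class of arbitrary frames.
(B) S5 is determined by exactly this class.
(C) T (= KT) is determined by the class of reflexive frames.

B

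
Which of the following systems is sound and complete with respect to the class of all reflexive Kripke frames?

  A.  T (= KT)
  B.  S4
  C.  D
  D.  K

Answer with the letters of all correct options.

(A) T (= KT) is determined by exactly this class.
(B) S4 is determined by the class of reflexive and transitive frames.
(C) D is determined by the class of serial frames.
(D) K is determined by the class of arbitrary frames.

A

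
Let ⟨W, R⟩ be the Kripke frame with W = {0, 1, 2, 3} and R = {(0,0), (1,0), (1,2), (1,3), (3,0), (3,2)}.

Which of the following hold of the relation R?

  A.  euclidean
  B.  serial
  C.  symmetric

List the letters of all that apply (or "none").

none

(A) not euclidean: 1 R 0 and 1 R 2 but not 0 R 2.
(B) not serial: 2 has no R-successor.
(C) not symmetric: 1 R 0 but not 0 R 1.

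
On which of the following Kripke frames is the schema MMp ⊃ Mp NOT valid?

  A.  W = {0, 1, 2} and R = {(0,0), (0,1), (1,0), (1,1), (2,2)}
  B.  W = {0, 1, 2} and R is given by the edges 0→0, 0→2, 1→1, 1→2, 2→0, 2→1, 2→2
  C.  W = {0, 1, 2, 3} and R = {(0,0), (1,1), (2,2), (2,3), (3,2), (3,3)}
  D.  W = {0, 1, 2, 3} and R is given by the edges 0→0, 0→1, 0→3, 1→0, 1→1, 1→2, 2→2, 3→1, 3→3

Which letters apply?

B, D

The schema MMp ⊃ Mp is the dual of axiom 4; it is valid on a frame iff R is transitive.
(A) R is transitive (R is closed under composition), so the schema is valid here.
(B) R is not transitive (0 R 2 and 2 R 1 but not 0 R 1), so the schema fails here.
(C) R is transitive (R is closed under composition), so the schema is valid here.
(D) R is not transitive (0 R 1 and 1 R 2 but not 0 R 2), so the schema fails here.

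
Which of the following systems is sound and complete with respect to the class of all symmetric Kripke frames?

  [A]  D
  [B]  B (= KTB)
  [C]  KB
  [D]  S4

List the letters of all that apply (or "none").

C

(A) D is determined by the class of serial frames.
(B) B (= KTB) is determined by the class of reflexive and symmetric frames.
(C) KB is determined by exactly this class.
(D) S4 is determined by the class of reflexive and transitive frames.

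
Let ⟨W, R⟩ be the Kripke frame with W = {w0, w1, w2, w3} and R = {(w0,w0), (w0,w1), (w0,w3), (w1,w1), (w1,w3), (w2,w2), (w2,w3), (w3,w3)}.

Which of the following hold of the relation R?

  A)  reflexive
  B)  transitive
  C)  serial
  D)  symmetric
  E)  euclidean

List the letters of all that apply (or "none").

A, B, C

(A) reflexive: each world relates to itself.
(B) transitive: R is closed under composition.
(C) serial: every world has an R-successor.
(D) not symmetric: w0 R w1 but not w1 R w0.
(E) not euclidean: w0 R w1 and w0 R w0 but not w1 R w0.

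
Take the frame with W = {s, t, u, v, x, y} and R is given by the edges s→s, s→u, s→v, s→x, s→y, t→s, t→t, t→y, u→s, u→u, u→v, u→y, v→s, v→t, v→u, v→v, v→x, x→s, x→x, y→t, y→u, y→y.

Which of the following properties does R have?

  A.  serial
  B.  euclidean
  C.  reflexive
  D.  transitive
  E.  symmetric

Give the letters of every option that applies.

A, C

(A) serial: every world has an R-successor.
(B) not euclidean: s R u and s R x but not u R x.
(C) reflexive: each world relates to itself.
(D) not transitive: s R v and v R t but not s R t.
(E) not symmetric: s R y but not y R s.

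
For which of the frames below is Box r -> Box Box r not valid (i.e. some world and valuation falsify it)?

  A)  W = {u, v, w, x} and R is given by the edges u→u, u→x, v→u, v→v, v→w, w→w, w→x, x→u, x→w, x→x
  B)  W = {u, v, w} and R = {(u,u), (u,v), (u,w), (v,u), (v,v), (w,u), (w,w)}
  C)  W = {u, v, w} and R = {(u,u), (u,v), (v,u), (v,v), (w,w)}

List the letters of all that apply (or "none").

A, B

The schema Box r -> Box Box r is axiom 4; it is valid on a frame iff R is transitive.
(A) R is not transitive (u R x and x R w but not u R w), so the schema fails here.
(B) R is not transitive (v R u and u R w but not v R w), so the schema fails here.
(C) R is transitive (R is closed under composition), so the schema is valid here.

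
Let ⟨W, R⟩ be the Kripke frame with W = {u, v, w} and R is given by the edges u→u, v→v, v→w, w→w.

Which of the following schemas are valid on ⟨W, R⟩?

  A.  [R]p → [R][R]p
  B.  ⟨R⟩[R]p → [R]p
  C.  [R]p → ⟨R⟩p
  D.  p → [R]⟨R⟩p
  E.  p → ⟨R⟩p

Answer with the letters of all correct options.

R is reflexive: each world relates to itself.
R is not symmetric: v R w but not w R v.
R is transitive: R is closed under composition.
R is not euclidean: v R w and v R v but not w R v.
R is serial: every world has an R-successor.
(A) [R]p → [R][R]p is axiom 4; it is valid on a frame exactly when R is transitive. R is transitive, so valid.
(B) ⟨R⟩[R]p → [R]p is the dual of axiom 5; it is valid on a frame exactly when R is euclidean. R is not euclidean, so not valid.
(C) [R]p → ⟨R⟩p is axiom D, which corresponds to seriality. R is serial — valid.
(D) axiom B: valid iff R is symmetric. R is not symmetric — not valid.
(E) p → ⟨R⟩p is the dual of axiom T; it is valid on a frame exactly when R is reflexive. R is reflexive, so valid.

A, C, E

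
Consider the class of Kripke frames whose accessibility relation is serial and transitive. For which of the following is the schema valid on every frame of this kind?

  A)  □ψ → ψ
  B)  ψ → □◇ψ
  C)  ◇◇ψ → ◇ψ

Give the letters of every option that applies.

(A) □ψ → ψ is axiom T, which corresponds to reflexivity. Such an R need not be reflexive — not valid.
(B) ψ → □◇ψ (axiom B) characterises the symmetric frames. Such an R need not be symmetric — not valid.
(C) ◇◇ψ → ◇ψ is the dual of axiom 4; it is valid on a frame exactly when R is transitive. Every such R is transitive, so valid.

C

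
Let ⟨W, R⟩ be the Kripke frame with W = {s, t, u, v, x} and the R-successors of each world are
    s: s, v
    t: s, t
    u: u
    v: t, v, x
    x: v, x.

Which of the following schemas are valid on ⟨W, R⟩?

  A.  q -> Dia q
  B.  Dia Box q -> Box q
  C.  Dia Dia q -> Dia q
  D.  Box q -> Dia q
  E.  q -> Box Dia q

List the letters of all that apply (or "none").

R is reflexive: each world relates to itself.
R is not symmetric: s R v but not v R s.
R is not transitive: s R v and v R t but not s R t.
R is not euclidean: s R v and s R s but not v R s.
R is serial: every world has an R-successor.
(A) the dual of axiom T: valid iff R is reflexive. R is reflexive — valid.
(B) Dia Box q -> Box q is the dual of axiom 5; it is valid on a frame exactly when R is euclidean. R is not euclidean, so not valid.
(C) Dia Dia q -> Dia q is the dual of axiom 4; it is valid on a frame exactly when R is transitive. R is not transitive, so not valid.
(D) Box q -> Dia q (axiom D) characterises the serial frames. R is serial — valid.
(E) q -> Box Dia q is axiom B, which corresponds to symmetry. R is not symmetric — not valid.

A, D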